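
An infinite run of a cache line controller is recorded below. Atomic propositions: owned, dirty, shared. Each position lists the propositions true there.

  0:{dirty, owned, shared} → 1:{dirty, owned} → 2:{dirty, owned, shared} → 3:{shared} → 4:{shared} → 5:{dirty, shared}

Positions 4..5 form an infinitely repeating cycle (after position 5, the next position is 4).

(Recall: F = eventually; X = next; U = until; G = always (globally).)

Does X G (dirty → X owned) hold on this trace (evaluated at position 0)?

Does not hold

The position after 0 is 1; G (dirty → X owned) is false there.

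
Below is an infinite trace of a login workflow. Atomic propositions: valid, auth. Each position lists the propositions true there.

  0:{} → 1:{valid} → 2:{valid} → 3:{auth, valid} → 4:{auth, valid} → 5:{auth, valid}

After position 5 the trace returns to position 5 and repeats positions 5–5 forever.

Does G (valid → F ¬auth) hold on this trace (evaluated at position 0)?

Violated

valid → F ¬auth must hold at every position from 0 onward. It fails at position 3, so G (valid → F ¬auth) is false.
Positions where valid holds: 1, 2, 3, 4, 5.
Check F ¬auth at each: 1→ok, 2→ok, 3→fails, 4→fails, 5→fails.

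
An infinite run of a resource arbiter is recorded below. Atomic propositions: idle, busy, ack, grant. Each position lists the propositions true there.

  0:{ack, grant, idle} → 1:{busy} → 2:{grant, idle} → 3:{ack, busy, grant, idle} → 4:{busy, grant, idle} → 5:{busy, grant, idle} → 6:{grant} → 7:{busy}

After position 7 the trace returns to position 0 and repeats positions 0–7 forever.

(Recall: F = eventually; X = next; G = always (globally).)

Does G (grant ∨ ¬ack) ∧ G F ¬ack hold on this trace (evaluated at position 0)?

grant ∨ ¬ack holds at every position 0..7, and those are all positions ever visited, so G (grant ∨ ¬ack) holds.
F ¬ack holds at every position 0..7, and those are all positions ever visited, so G F ¬ack holds.
At position 0: G (grant ∨ ¬ack) is true; G F ¬ack is true; so G (grant ∨ ¬ack) ∧ G F ¬ack is true.

Yes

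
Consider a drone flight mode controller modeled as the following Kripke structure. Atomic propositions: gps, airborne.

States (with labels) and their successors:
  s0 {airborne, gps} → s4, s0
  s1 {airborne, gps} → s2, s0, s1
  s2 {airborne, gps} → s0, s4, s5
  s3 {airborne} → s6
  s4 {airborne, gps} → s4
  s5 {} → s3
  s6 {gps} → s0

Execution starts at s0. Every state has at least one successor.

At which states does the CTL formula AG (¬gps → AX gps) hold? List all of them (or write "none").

{s0, s3, s4, s6}

States satisfying ¬gps → AX gps: {s0, s1, s2, s3, s4, s6}.
States satisfying AG (¬gps → AX gps): {s0, s3, s4, s6}.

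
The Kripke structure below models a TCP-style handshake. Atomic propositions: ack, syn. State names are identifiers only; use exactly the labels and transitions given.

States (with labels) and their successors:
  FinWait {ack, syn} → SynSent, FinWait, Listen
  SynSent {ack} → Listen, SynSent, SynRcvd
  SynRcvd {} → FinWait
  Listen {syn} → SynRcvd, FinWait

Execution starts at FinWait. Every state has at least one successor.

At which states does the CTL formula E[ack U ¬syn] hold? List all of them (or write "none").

States satisfying ack: {FinWait, SynSent}.
States satisfying ¬syn: {SynSent, SynRcvd}.
States satisfying E[ack U ¬syn]: {FinWait, SynSent, SynRcvd}.

{FinWait, SynSent, SynRcvd}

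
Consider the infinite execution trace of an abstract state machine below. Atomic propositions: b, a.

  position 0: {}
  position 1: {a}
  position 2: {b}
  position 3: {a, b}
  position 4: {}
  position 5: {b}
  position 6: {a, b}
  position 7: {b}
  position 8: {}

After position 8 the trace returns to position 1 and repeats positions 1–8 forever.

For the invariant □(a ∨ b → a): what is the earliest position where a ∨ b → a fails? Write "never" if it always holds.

Check a ∨ b → a at each position in order: 0 ✓, 1 ✓.
At position 2 the labels are {b}, so a ∨ b → a is false there. This is the first violation.

2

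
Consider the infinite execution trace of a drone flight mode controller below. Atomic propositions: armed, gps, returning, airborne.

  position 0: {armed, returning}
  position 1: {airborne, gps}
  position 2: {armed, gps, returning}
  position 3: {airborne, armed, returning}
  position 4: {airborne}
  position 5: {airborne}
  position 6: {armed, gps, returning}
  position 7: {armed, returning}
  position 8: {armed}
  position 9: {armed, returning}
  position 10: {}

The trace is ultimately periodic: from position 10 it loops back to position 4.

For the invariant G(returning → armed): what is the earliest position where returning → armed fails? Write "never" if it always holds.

returning → armed holds at every position 0..10, and those are all the positions the trace ever visits, so the invariant G(returning → armed) is never violated.

never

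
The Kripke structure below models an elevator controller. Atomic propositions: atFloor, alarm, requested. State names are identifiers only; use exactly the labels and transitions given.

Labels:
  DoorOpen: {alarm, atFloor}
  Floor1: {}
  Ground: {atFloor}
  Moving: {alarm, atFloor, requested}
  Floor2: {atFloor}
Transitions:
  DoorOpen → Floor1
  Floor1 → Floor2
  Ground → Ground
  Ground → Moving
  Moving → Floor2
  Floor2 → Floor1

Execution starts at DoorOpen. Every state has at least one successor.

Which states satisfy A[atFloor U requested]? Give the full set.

{Moving}

States satisfying atFloor: {DoorOpen, Ground, Moving, Floor2}.
States satisfying requested: {Moving}.
States satisfying A[atFloor U requested]: {Moving}.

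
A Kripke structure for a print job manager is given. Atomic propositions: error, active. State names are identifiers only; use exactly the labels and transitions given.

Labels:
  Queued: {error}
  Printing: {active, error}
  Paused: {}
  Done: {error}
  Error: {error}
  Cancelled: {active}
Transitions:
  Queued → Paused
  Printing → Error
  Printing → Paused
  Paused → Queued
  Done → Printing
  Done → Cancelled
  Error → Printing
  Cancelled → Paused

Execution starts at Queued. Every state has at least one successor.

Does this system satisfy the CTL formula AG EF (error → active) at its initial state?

Satisfied

States satisfying EF (error → active): {Queued, Printing, Paused, Done, Error, Cancelled}.
States satisfying AG EF (error → active): {Queued, Printing, Paused, Done, Error, Cancelled}.
Every state reachable from Queued satisfies EF (error → active).
Queued ∈ Sat(AG EF (error → active)).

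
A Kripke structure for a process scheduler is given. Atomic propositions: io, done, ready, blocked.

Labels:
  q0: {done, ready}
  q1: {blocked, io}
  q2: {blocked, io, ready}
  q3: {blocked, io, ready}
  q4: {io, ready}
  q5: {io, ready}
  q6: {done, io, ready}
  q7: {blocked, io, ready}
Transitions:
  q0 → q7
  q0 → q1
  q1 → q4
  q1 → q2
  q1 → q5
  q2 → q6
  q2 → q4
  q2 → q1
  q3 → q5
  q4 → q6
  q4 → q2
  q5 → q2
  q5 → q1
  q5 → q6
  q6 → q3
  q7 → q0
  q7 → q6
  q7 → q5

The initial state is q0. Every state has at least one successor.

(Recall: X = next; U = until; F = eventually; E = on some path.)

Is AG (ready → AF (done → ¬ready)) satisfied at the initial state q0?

States satisfying ready → AF (done → ¬ready): {q0, q1, q2, q3, q4, q5, q6, q7}.
States satisfying AG (ready → AF (done → ¬ready)): {q0, q1, q2, q3, q4, q5, q6, q7}.
Every state reachable from q0 satisfies ready → AF (done → ¬ready).
q0 ∈ Sat(AG (ready → AF (done → ¬ready))).

Holds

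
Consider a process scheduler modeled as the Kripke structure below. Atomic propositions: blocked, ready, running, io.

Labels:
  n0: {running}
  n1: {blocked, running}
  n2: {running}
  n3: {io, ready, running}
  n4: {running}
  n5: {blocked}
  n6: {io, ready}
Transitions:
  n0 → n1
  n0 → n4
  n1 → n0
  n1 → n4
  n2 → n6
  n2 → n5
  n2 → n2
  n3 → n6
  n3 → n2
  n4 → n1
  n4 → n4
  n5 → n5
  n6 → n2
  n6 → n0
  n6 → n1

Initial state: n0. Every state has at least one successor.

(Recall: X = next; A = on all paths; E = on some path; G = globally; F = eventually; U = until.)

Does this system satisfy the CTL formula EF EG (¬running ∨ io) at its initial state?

Violated

States satisfying EG (¬running ∨ io): {n5}.
States satisfying EF EG (¬running ∨ io): {n2, n3, n5, n6}.
No suitable path/successor from n0 witnesses the formula.
n0 ∉ Sat(EF EG (¬running ∨ io)).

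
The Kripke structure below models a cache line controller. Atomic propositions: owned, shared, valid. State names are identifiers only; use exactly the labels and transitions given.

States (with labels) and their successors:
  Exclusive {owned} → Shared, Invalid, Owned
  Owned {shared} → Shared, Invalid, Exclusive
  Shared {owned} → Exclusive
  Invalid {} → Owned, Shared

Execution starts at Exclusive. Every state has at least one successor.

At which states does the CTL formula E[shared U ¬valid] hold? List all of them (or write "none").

States satisfying shared: {Owned}.
States satisfying ¬valid: {Exclusive, Owned, Shared, Invalid}.
States satisfying E[shared U ¬valid]: {Exclusive, Owned, Shared, Invalid}.

{Exclusive, Owned, Shared, Invalid}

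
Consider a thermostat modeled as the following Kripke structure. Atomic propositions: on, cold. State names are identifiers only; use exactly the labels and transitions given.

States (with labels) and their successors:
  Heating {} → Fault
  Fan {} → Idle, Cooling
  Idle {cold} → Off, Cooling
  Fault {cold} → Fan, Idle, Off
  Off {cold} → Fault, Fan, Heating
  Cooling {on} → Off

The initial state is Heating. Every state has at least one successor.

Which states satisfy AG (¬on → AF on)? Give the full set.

none

States satisfying ¬on → AF on: {Cooling}.
States satisfying AG (¬on → AF on): ∅.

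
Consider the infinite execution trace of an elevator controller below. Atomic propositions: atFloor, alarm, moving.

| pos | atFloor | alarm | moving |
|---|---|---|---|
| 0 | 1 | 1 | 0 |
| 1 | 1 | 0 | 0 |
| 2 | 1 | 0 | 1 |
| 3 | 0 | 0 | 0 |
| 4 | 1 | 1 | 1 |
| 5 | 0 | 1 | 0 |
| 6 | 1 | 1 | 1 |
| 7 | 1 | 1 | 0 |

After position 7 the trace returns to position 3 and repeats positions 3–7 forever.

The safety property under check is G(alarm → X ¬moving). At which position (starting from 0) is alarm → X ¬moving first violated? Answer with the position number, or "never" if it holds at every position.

Check alarm → X ¬moving at each position in order: 0 ✓, 1 ✓, 2 ✓, 3 ✓, 4 ✓.
At position 5 the labels are {alarm} and the next position 6 has {alarm, atFloor, moving}, so alarm → X ¬moving is false there. This is the first violation.

5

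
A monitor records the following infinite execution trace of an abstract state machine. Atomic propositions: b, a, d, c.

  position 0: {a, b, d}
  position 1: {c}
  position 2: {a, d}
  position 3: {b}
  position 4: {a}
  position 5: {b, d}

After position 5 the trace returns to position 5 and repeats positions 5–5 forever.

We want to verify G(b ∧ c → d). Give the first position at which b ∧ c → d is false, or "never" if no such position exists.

b ∧ c → d holds at every position 0..5, and those are all the positions the trace ever visits, so the invariant G(b ∧ c → d) is never violated.

never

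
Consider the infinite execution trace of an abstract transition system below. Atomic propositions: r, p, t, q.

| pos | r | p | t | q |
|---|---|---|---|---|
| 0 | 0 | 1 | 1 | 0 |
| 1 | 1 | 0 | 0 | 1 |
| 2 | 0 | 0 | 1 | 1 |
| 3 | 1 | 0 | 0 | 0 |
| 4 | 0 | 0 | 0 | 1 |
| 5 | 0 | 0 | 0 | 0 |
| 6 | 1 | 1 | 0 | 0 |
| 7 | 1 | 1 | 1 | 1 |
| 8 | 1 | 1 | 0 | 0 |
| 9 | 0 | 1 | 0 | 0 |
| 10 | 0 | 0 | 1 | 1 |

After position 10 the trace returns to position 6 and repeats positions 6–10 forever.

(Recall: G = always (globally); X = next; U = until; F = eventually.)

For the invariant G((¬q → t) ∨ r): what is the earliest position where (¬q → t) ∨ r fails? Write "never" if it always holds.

Check (¬q → t) ∨ r at each position in order: 0 ✓, 1 ✓, 2 ✓, 3 ✓, 4 ✓.
At position 5 the labels are {}, so (¬q → t) ∨ r is false there. This is the first violation.

5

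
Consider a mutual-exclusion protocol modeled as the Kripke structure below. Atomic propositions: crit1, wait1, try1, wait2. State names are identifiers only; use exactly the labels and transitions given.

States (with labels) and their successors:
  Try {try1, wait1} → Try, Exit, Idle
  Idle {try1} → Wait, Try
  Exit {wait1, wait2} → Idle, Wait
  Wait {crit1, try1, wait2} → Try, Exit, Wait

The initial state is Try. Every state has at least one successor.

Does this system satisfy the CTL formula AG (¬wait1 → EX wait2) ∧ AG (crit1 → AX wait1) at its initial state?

States satisfying ¬wait1 → EX wait2: {Try, Idle, Exit, Wait}.
States satisfying AG (¬wait1 → EX wait2): {Try, Idle, Exit, Wait}.
States satisfying crit1 → AX wait1: {Try, Idle, Exit}.
States satisfying AG (crit1 → AX wait1): ∅.
States satisfying AG (¬wait1 → EX wait2) ∧ AG (crit1 → AX wait1): ∅.
Try ∉ Sat(AG (¬wait1 → EX wait2) ∧ AG (crit1 → AX wait1)).

Does not hold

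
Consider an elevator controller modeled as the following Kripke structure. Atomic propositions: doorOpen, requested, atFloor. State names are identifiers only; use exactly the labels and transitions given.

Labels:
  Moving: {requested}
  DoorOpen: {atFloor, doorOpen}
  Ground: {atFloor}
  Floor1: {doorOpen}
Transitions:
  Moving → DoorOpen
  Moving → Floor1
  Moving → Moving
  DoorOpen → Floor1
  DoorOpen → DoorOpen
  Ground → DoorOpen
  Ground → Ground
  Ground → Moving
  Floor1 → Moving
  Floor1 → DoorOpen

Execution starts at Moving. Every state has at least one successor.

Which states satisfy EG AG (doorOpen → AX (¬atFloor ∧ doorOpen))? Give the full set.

none

States satisfying AG (doorOpen → AX (¬atFloor ∧ doorOpen)): ∅.
States satisfying EG AG (doorOpen → AX (¬atFloor ∧ doorOpen)): ∅.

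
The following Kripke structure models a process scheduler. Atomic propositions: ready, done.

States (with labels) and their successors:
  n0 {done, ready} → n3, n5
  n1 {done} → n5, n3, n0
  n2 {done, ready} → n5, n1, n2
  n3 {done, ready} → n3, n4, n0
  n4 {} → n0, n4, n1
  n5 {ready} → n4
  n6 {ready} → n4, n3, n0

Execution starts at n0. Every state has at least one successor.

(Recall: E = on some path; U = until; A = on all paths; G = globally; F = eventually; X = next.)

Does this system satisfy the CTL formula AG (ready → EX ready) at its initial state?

No

States satisfying ready → EX ready: {n0, n1, n2, n3, n4, n6}.
States satisfying AG (ready → EX ready): ∅.
n5 is reachable from n0 and violates ready → EX ready, so AG fails at n0.
n0 ∉ Sat(AG (ready → EX ready)).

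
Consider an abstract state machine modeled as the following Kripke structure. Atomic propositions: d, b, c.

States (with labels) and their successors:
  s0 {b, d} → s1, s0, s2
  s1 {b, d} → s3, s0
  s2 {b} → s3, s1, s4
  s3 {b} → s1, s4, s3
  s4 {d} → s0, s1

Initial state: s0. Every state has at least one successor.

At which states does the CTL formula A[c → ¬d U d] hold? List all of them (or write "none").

{s0, s1, s4}

States satisfying c → ¬d: {s0, s1, s2, s3, s4}.
States satisfying d: {s0, s1, s4}.
States satisfying A[c → ¬d U d]: {s0, s1, s4}.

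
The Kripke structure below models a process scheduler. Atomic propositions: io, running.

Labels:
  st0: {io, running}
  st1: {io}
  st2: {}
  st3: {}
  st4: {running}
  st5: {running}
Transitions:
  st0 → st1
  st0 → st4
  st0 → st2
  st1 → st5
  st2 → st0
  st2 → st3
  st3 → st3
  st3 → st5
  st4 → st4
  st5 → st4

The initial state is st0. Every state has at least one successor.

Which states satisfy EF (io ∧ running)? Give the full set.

States satisfying io ∧ running: {st0}.
States satisfying EF (io ∧ running): {st0, st2}.

{st0, st2}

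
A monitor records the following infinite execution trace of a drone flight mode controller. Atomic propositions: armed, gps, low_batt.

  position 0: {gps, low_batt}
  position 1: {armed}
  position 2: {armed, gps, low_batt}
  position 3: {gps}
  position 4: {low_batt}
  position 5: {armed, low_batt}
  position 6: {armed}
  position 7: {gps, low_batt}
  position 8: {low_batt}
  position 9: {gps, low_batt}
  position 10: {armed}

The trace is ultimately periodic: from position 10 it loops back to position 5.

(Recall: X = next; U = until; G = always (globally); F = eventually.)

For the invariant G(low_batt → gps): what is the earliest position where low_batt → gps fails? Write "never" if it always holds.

4

Check low_batt → gps at each position in order: 0 ✓, 1 ✓, 2 ✓, 3 ✓.
At position 4 the labels are {low_batt}, so low_batt → gps is false there. This is the first violation.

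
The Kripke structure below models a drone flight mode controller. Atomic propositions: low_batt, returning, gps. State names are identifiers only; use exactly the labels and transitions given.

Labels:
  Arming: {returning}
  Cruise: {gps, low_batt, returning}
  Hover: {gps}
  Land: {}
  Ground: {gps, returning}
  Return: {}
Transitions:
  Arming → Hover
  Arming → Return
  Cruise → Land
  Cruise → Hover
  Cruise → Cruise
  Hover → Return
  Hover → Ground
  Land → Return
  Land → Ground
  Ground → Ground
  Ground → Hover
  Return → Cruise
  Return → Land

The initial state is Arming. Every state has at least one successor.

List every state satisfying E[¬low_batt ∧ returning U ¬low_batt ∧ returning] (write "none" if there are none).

States satisfying ¬low_batt ∧ returning: {Arming, Ground}.
States satisfying E[¬low_batt ∧ returning U ¬low_batt ∧ returning]: {Arming, Ground}.

{Arming, Ground}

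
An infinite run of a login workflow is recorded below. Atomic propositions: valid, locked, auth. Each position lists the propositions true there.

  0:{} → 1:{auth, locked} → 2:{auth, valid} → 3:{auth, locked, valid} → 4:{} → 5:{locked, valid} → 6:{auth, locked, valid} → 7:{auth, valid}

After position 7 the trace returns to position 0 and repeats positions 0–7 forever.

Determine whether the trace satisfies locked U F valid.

Holds

Walking from position 0: F valid first holds at position 0, and locked holds at every earlier position along the way, so locked U F valid holds.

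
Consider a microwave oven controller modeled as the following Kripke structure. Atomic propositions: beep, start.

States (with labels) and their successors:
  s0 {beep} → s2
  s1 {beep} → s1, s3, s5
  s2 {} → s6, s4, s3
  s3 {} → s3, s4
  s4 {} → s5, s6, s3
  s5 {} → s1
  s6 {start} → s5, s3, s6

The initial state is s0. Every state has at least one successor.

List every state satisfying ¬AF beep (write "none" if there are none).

{s2, s3, s4, s6}

States satisfying beep: {s0, s1}.
States satisfying AF beep: {s0, s1, s5}.
States satisfying ¬AF beep: {s2, s3, s4, s6}.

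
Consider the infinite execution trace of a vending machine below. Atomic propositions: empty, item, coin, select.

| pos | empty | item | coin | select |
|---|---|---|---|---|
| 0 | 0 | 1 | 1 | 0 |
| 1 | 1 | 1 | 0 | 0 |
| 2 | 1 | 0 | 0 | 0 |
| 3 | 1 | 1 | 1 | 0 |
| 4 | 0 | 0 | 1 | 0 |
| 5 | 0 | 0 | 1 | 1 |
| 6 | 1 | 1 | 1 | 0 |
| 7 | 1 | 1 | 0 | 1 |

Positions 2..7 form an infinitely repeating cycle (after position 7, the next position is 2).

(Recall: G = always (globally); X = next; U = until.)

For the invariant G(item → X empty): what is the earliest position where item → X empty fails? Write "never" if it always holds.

Check item → X empty at each position in order: 0 ✓, 1 ✓, 2 ✓.
At position 3 the labels are {coin, empty, item} and the next position 4 has {coin}, so item → X empty is false there. This is the first violation.

3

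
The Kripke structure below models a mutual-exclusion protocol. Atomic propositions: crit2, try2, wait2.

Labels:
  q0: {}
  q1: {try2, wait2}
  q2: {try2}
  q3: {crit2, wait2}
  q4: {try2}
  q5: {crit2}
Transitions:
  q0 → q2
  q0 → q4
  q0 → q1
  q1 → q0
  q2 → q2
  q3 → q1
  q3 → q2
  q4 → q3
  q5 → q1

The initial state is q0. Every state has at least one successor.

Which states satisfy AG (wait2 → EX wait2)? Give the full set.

{q2}

States satisfying wait2 → EX wait2: {q0, q2, q3, q4, q5}.
States satisfying AG (wait2 → EX wait2): {q2}.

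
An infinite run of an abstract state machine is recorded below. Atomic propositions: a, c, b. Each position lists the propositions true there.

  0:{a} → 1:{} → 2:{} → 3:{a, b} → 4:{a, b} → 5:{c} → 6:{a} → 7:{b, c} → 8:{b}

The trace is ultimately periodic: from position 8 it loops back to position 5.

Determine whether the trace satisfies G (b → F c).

b → F c holds at every position 0..8, and those are all positions ever visited, so G (b → F c) holds.
Positions where b holds: 3, 4, 7, 8.
Check F c at each: 3→ok, 4→ok, 7→ok, 8→ok.

Yes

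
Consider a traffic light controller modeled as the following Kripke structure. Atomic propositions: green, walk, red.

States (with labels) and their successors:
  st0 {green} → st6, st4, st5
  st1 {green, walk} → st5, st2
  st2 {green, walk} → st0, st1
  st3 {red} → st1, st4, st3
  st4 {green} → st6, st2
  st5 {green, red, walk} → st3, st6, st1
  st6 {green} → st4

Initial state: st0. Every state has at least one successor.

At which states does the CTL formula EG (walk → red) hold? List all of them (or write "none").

States satisfying walk → red: {st0, st3, st4, st5, st6}.
States satisfying EG (walk → red): {st0, st3, st4, st5, st6}.

{st0, st3, st4, st5, st6}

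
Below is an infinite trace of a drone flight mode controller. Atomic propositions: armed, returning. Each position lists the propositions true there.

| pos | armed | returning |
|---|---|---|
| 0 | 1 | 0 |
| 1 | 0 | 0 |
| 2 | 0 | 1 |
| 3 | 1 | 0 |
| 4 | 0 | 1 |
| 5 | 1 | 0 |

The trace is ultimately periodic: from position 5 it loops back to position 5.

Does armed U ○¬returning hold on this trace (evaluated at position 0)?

Yes

Walking from position 0: ○¬returning first holds at position 0, and armed holds at every earlier position along the way, so armed U ○¬returning holds.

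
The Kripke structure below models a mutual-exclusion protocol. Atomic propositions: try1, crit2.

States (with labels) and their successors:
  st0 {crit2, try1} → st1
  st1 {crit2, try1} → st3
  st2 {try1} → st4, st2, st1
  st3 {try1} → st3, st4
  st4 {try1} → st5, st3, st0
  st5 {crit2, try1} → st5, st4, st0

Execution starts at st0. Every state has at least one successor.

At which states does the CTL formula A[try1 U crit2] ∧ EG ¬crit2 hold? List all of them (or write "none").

States satisfying try1: {st0, st1, st2, st3, st4, st5}.
States satisfying crit2: {st0, st1, st5}.
States satisfying A[try1 U crit2]: {st0, st1, st5}.
States satisfying ¬crit2: {st2, st3, st4}.
States satisfying EG ¬crit2: {st2, st3, st4}.
States satisfying A[try1 U crit2] ∧ EG ¬crit2: ∅.

none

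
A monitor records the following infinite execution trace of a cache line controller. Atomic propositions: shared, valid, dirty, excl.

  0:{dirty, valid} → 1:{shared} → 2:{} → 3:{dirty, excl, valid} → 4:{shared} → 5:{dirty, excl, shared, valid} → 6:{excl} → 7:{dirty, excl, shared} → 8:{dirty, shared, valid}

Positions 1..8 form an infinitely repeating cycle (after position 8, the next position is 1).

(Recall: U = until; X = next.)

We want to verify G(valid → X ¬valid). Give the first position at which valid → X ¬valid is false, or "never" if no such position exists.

never

valid → X ¬valid holds at every position 0..8, and those are all the positions the trace ever visits, so the invariant G(valid → X ¬valid) is never violated.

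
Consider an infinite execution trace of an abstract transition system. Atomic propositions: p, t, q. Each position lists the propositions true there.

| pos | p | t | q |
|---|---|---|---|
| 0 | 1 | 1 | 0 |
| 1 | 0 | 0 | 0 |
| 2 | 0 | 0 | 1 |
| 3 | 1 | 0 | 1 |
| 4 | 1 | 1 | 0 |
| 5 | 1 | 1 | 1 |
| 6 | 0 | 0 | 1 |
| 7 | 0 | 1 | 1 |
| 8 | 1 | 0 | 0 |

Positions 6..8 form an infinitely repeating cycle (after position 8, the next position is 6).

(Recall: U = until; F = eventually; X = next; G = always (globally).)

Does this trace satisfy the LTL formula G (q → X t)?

q → X t must hold at every position from 0 onward. It fails at position 2, so G (q → X t) is false.
Positions where q holds: 2, 3, 5, 6, 7.
Check X t at each: 2→fails, 3→ok, 5→fails, 6→ok, 7→fails.

Violated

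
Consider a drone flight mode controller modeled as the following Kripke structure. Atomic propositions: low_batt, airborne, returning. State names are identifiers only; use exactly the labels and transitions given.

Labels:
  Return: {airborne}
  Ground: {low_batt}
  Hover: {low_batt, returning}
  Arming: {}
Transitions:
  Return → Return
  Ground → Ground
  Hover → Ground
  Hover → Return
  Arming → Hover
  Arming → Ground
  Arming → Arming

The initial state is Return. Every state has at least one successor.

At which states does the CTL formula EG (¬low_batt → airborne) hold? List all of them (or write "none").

States satisfying ¬low_batt → airborne: {Return, Ground, Hover}.
States satisfying EG (¬low_batt → airborne): {Return, Ground, Hover}.

{Return, Ground, Hover}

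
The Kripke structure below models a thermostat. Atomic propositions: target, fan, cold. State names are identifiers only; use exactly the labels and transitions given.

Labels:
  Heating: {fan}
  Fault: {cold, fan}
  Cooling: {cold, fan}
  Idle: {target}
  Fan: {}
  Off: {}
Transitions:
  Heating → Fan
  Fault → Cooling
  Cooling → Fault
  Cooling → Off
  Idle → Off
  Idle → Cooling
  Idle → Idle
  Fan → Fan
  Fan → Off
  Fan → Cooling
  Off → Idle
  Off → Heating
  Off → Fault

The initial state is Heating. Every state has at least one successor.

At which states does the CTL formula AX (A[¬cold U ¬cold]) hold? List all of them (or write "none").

{Heating}

States satisfying A[¬cold U ¬cold]: {Heating, Idle, Fan, Off}.
States satisfying AX (A[¬cold U ¬cold]): {Heating}.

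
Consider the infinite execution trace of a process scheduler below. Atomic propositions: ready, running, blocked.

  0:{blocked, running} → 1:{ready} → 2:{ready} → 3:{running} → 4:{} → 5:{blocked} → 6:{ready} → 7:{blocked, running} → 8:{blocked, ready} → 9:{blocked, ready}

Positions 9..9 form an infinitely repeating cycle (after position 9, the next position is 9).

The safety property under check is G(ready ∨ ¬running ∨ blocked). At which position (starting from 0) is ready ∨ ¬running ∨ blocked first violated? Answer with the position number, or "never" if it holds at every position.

Check ready ∨ ¬running ∨ blocked at each position in order: 0 ✓, 1 ✓, 2 ✓.
At position 3 the labels are {running}, so ready ∨ ¬running ∨ blocked is false there. This is the first violation.

3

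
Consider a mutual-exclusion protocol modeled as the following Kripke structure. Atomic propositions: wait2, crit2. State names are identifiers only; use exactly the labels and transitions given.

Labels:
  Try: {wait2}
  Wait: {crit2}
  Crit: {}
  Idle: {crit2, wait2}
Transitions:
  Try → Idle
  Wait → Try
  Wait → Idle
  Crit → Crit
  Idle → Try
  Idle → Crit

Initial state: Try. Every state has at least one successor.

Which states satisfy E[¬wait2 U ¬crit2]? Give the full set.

{Try, Wait, Crit}

States satisfying ¬wait2: {Wait, Crit}.
States satisfying ¬crit2: {Try, Crit}.
States satisfying E[¬wait2 U ¬crit2]: {Try, Wait, Crit}.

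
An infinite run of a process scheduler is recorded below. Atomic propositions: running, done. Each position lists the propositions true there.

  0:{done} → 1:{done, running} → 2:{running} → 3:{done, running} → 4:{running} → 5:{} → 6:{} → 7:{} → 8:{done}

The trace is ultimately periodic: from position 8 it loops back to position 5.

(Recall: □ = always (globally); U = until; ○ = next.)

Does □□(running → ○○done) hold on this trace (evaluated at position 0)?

No

□(running → ○○done) must hold at every position from 0 onward. It fails at position 0, so □□(running → ○○done) is false.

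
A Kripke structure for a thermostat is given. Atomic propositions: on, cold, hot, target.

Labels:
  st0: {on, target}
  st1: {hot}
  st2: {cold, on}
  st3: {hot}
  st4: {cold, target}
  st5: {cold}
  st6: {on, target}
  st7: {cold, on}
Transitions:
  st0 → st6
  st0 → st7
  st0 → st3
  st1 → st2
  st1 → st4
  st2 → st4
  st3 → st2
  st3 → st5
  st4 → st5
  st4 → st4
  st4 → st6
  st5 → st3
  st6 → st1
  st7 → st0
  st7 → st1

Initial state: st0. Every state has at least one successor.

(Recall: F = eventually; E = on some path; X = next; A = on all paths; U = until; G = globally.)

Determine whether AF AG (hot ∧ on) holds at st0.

Violated

States satisfying AG (hot ∧ on): ∅.
States satisfying AF AG (hot ∧ on): ∅.
There is a path from st0 along which AG (hot ∧ on) never holds.
st0 ∉ Sat(AF AG (hot ∧ on)).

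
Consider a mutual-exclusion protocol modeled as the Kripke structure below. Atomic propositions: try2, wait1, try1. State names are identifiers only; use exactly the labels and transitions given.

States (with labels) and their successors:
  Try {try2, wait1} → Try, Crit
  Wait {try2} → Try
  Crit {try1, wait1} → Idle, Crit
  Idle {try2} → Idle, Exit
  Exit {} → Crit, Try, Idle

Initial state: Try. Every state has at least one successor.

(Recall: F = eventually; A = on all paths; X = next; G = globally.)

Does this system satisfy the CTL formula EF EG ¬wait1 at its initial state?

Satisfied

States satisfying EG ¬wait1: {Idle, Exit}.
States satisfying EF EG ¬wait1: {Try, Wait, Crit, Idle, Exit}.
Some path from Try reaches a state where EG ¬wait1 holds.
Try ∈ Sat(EF EG ¬wait1).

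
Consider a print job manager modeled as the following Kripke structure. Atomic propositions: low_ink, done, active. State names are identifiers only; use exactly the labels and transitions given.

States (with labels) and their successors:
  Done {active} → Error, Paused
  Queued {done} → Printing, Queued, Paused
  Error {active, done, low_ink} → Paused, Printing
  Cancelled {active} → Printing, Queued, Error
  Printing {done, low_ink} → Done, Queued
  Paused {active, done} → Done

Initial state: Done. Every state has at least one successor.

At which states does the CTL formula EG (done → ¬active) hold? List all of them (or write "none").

States satisfying done → ¬active: {Done, Queued, Cancelled, Printing}.
States satisfying EG (done → ¬active): {Queued, Cancelled, Printing}.

{Queued, Cancelled, Printing}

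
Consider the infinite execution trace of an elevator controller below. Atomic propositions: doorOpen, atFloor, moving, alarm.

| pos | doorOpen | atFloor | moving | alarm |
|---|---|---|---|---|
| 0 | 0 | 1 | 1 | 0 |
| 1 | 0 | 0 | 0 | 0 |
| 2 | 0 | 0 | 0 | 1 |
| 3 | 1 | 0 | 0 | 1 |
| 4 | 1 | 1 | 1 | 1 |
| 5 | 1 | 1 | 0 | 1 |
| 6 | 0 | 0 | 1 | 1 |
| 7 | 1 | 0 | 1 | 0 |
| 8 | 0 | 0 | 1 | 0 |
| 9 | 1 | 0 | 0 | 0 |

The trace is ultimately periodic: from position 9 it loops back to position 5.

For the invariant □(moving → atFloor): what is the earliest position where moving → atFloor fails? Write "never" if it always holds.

Check moving → atFloor at each position in order: 0 ✓, 1 ✓, 2 ✓, 3 ✓, 4 ✓, 5 ✓.
At position 6 the labels are {alarm, moving}, so moving → atFloor is false there. This is the first violation.

6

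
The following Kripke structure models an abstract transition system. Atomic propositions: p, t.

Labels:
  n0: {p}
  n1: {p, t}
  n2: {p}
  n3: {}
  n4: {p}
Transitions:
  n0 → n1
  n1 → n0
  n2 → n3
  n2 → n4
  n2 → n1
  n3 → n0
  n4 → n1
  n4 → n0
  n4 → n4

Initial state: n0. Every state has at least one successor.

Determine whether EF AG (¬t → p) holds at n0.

States satisfying AG (¬t → p): {n0, n1, n4}.
States satisfying EF AG (¬t → p): {n0, n1, n2, n3, n4}.
Some path from n0 reaches a state where AG (¬t → p) holds.
n0 ∈ Sat(EF AG (¬t → p)).

Satisfied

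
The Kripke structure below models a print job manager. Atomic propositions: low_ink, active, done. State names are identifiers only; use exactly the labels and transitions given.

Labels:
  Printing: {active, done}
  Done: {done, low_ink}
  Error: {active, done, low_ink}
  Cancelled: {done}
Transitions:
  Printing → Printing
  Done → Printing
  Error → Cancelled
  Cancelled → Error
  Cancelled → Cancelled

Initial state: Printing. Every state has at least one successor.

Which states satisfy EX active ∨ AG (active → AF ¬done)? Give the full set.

States satisfying active: {Printing, Error}.
States satisfying EX active: {Printing, Done, Cancelled}.
States satisfying active → AF ¬done: {Done, Cancelled}.
States satisfying AG (active → AF ¬done): ∅.
States satisfying EX active ∨ AG (active → AF ¬done): {Printing, Done, Cancelled}.

{Printing, Done, Cancelled}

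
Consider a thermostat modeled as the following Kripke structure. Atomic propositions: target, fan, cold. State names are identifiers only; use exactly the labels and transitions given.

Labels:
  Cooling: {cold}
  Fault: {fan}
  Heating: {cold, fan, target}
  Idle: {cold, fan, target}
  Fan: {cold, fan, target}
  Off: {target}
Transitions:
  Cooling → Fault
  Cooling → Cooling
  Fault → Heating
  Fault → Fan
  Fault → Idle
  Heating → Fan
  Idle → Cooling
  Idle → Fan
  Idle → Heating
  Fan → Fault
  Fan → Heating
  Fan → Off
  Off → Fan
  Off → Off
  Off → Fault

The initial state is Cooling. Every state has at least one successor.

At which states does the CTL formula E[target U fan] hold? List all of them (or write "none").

{Fault, Heating, Idle, Fan, Off}

States satisfying target: {Heating, Idle, Fan, Off}.
States satisfying fan: {Fault, Heating, Idle, Fan}.
States satisfying E[target U fan]: {Fault, Heating, Idle, Fan, Off}.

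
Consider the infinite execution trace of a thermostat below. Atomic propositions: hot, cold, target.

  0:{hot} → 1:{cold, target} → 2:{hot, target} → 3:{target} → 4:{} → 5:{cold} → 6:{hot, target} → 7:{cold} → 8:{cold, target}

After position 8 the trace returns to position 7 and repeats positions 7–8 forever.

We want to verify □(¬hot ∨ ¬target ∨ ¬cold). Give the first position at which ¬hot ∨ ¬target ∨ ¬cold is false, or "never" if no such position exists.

¬hot ∨ ¬target ∨ ¬cold holds at every position 0..8, and those are all the positions the trace ever visits, so the invariant □(¬hot ∨ ¬target ∨ ¬cold) is never violated.

never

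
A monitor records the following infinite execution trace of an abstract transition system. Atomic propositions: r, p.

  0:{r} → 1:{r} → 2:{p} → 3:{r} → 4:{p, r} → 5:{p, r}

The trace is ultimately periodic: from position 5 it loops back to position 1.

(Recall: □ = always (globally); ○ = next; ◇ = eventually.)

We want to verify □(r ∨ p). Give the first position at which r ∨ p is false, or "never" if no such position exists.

r ∨ p holds at every position 0..5, and those are all the positions the trace ever visits, so the invariant □(r ∨ p) is never violated.

never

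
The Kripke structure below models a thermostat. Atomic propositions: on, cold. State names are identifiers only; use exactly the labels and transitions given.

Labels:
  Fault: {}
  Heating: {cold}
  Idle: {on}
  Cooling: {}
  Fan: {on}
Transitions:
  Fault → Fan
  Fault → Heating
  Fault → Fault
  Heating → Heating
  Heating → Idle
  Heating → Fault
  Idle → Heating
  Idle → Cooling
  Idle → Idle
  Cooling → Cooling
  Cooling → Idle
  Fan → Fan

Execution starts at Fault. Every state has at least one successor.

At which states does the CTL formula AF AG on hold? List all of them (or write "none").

States satisfying AG on: {Fan}.
States satisfying AF AG on: {Fan}.

{Fan}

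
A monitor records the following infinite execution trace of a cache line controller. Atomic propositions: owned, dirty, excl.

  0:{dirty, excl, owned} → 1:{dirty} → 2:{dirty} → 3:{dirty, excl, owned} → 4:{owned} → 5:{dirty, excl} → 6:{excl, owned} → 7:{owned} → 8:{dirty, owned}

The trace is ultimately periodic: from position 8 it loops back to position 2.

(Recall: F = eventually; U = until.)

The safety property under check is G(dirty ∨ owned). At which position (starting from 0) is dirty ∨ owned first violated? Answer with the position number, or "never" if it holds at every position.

dirty ∨ owned holds at every position 0..8, and those are all the positions the trace ever visits, so the invariant G(dirty ∨ owned) is never violated.

never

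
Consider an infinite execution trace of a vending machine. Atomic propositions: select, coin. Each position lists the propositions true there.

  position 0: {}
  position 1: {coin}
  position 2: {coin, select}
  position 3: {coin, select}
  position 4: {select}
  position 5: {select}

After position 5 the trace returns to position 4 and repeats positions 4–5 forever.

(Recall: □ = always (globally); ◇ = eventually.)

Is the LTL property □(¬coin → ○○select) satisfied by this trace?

Satisfied

¬coin → ○○select holds at every position 0..5, and those are all positions ever visited, so □(¬coin → ○○select) holds.
Positions where ¬coin holds: 0, 4, 5.
Check ○○select at each: 0→ok, 4→ok, 5→ok.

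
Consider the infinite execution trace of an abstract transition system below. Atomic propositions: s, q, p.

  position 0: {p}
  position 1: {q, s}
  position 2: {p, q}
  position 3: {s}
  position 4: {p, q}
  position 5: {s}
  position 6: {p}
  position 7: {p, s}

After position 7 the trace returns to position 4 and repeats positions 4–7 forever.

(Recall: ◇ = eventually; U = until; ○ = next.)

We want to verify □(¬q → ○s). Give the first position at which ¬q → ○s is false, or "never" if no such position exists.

3

Check ¬q → ○s at each position in order: 0 ✓, 1 ✓, 2 ✓.
At position 3 the labels are {s} and the next position 4 has {p, q}, so ¬q → ○s is false there. This is the first violation.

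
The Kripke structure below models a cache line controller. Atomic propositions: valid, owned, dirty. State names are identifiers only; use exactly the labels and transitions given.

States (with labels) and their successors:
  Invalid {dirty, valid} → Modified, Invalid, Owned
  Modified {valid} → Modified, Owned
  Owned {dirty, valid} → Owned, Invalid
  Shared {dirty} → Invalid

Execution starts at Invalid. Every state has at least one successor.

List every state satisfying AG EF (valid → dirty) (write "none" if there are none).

{Invalid, Modified, Owned, Shared}

States satisfying EF (valid → dirty): {Invalid, Modified, Owned, Shared}.
States satisfying AG EF (valid → dirty): {Invalid, Modified, Owned, Shared}.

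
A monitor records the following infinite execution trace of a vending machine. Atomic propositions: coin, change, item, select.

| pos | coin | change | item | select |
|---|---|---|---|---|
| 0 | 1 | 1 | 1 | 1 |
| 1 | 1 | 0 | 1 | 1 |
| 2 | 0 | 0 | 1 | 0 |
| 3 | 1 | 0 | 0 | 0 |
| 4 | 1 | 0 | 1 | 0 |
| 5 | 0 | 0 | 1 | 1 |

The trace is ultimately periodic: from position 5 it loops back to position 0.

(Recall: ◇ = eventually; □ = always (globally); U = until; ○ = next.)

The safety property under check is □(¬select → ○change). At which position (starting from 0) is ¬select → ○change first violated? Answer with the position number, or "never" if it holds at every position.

2

Check ¬select → ○change at each position in order: 0 ✓, 1 ✓.
At position 2 the labels are {item} and the next position 3 has {coin}, so ¬select → ○change is false there. This is the first violation.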